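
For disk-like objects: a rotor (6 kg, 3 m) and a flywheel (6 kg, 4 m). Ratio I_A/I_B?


Given: M1=6 kg, R1=3 m, M2=6 kg, R2=4 m
For a disk: I = (1/2)*M*R^2, so I_A/I_B = (M1*R1^2)/(M2*R2^2)
M1*R1^2 = 6*9 = 54
M2*R2^2 = 6*16 = 96
I_A/I_B = 54/96 = 9/16

9/16


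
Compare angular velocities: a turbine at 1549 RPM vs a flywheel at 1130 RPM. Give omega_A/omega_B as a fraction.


Given: RPM_A = 1549, RPM_B = 1130
omega = 2*pi*RPM/60, so omega_A/omega_B = RPM_A / RPM_B
omega_A/omega_B = 1549 / 1130
omega_A/omega_B = 1549/1130

1549/1130


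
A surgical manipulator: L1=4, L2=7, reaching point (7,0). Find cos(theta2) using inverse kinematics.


Given: L1 = 4, L2 = 7, target (x, y) = (7, 0)
Using cos(theta2) = (x^2 + y^2 - L1^2 - L2^2) / (2*L1*L2)
x^2 + y^2 = 7^2 + 0 = 49
L1^2 + L2^2 = 16 + 49 = 65
Numerator = 49 - 65 = -16
Denominator = 2*4*7 = 56
cos(theta2) = -16/56 = -2/7

-2/7


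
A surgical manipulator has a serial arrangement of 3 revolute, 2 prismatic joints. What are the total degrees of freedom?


Given: serial robot with 3 revolute, 2 prismatic joints
DOF contribution per joint type: revolute=1, prismatic=1, spherical=3, fixed=0
DOF = 3*1 + 2*1
DOF = 5

5


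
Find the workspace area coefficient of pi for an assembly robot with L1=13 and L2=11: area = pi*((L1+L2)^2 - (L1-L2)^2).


Given: L1 = 13, L2 = 11
(L1+L2)^2 = (24)^2 = 576
(L1-L2)^2 = (2)^2 = 4
Difference = 576 - 4 = 572
This equals 4*L1*L2 = 4*13*11 = 572
Workspace area = 572*pi

572


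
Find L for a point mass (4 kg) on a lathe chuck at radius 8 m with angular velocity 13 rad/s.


Given: m = 4 kg, r = 8 m, omega = 13 rad/s
For a point mass: I = m*r^2
I = 4*8^2 = 4*64 = 256
L = I*omega = 256*13
L = 3328 kg*m^2/s

3328 kg*m^2/s


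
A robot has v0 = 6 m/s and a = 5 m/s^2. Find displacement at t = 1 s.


Given: v0 = 6 m/s, a = 5 m/s^2, t = 1 s
Using s = v0*t + (1/2)*a*t^2
s = 6*1 + (1/2)*5*1^2
s = 6 + (1/2)*5
s = 6 + 5/2
s = 17/2

17/2 m


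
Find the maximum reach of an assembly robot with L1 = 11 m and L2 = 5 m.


Given: L1 = 11 m, L2 = 5 m
For a 2-link planar arm, max reach = L1 + L2 (fully extended)
Max reach = 11 + 5
Max reach = 16 m

16 m


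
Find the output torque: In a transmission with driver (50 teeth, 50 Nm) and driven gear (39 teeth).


Given: N1 = 50, N2 = 39, T1 = 50 Nm
Using T2/T1 = N2/N1
T2 = T1 * N2 / N1
T2 = 50 * 39 / 50
T2 = 1950 / 50
T2 = 39 Nm

39 Nm


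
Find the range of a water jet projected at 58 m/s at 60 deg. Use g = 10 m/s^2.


Given: v0 = 58 m/s, theta = 60 deg, g = 10 m/s^2
sin(2*60) = sin(120) = sqrt(3)/2
Using R = v0^2 * sin(2*theta) / g
R = 58^2 * (sqrt(3)/2) / 10
R = 3364 * sqrt(3) / 20
R = 841/5*sqrt(3) m

841/5*sqrt(3) m


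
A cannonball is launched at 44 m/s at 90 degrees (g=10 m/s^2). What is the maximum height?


Given: v0 = 44 m/s, theta = 90 deg, g = 10 m/s^2
sin^2(90) = 1
Using H = v0^2 * sin^2(theta) / (2*g)
H = 44^2 * 1 / (2*10)
H = 1936 * 1 / 20
H = 1936 / 20
H = 484/5 m

484/5 m


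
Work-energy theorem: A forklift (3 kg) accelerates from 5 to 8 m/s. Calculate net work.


Given: m = 3 kg, v0 = 5 m/s, v = 8 m/s
Using W = (1/2)*m*(v^2 - v0^2)
v^2 = 8^2 = 64
v0^2 = 5^2 = 25
v^2 - v0^2 = 64 - 25 = 39
W = (1/2)*3*39 = 117/2 J

117/2 J


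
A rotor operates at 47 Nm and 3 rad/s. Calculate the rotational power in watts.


Given: tau = 47 Nm, omega = 3 rad/s
Using P = tau * omega
P = 47 * 3
P = 141 W

141 W


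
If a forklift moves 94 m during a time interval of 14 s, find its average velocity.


Given: distance d = 94 m, time t = 14 s
Using v = d / t
v = 94 / 14
v = 47/7 m/s

47/7 m/s


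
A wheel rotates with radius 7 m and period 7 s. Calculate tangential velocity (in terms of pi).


Given: radius r = 7 m, period T = 7 s
Using v = 2*pi*r / T
v = 2*pi*7 / 7
v = 14*pi / 7
v = 2*pi m/s

2*pi m/s


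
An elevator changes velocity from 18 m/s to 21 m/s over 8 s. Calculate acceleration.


Given: initial velocity v0 = 18 m/s, final velocity v = 21 m/s, time t = 8 s
Using a = (v - v0) / t
a = (21 - 18) / 8
a = 3 / 8
a = 3/8 m/s^2

3/8 m/s^2


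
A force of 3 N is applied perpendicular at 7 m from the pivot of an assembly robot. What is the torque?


Given: F = 3 N, r = 7 m, angle = 90 deg (perpendicular)
Using tau = F * r * sin(90)
sin(90) = 1
tau = 3 * 7 * 1
tau = 21 Nm

21 Nm


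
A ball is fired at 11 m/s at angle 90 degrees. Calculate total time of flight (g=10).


Given: v0 = 11 m/s, theta = 90 deg, g = 10 m/s^2
sin(90) = 1
Using T = 2*v0*sin(theta) / g
T = 2*11*1 / 10
T = 22 / 10
T = 11/5 s

11/5 s


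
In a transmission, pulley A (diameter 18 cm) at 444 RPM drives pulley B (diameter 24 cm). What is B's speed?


Given: D1 = 18 cm, w1 = 444 RPM, D2 = 24 cm
Using D1*w1 = D2*w2
w2 = D1*w1 / D2
w2 = 18*444 / 24
w2 = 7992 / 24
w2 = 333 RPM

333 RPM


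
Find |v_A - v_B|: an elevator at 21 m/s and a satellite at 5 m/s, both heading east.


Given: v_A = 21 m/s east, v_B = 5 m/s east
Both move in the same direction; relative speed = |v_A - v_B|
|21 - 5| = |16|
= 16 m/s

16 m/s


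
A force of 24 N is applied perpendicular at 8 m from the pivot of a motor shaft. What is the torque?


Given: F = 24 N, r = 8 m, angle = 90 deg (perpendicular)
Using tau = F * r * sin(90)
sin(90) = 1
tau = 24 * 8 * 1
tau = 192 Nm

192 Nm


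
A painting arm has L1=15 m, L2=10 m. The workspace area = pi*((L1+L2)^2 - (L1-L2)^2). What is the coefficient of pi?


Given: L1 = 15, L2 = 10
(L1+L2)^2 = (25)^2 = 625
(L1-L2)^2 = (5)^2 = 25
Difference = 625 - 25 = 600
This equals 4*L1*L2 = 4*15*10 = 600
Workspace area = 600*pi

600


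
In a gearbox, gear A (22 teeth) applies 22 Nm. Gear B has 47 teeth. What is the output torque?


Given: N1 = 22, N2 = 47, T1 = 22 Nm
Using T2/T1 = N2/N1
T2 = T1 * N2 / N1
T2 = 22 * 47 / 22
T2 = 1034 / 22
T2 = 47 Nm

47 Nm


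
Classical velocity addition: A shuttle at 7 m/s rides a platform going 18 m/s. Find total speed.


Given: object velocity = 7 m/s, platform velocity = 18 m/s (same direction)
Using classical velocity addition: v_total = v_object + v_platform
v_total = 7 + 18
v_total = 25 m/s

25 m/s


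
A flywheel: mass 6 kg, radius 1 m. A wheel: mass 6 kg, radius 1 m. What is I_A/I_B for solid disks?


Given: M1=6 kg, R1=1 m, M2=6 kg, R2=1 m
For a disk: I = (1/2)*M*R^2, so I_A/I_B = (M1*R1^2)/(M2*R2^2)
M1*R1^2 = 6*1 = 6
M2*R2^2 = 6*1 = 6
I_A/I_B = 6/6 = 1

1


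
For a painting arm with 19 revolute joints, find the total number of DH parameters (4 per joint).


Given: 19 joints, 4 DH parameters per joint (d, theta, a, alpha)
Total DH parameters = number_of_joints * 4
Total = 19 * 4
Total = 76

76


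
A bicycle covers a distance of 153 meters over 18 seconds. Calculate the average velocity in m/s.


Given: distance d = 153 m, time t = 18 s
Using v = d / t
v = 153 / 18
v = 17/2 m/s

17/2 m/s


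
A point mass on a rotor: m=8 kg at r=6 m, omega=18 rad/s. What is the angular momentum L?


Given: m = 8 kg, r = 6 m, omega = 18 rad/s
For a point mass: I = m*r^2
I = 8*6^2 = 8*36 = 288
L = I*omega = 288*18
L = 5184 kg*m^2/s

5184 kg*m^2/s


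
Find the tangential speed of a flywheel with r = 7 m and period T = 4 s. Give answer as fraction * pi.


Given: radius r = 7 m, period T = 4 s
Using v = 2*pi*r / T
v = 2*pi*7 / 4
v = 14*pi / 4
v = 7/2*pi m/s

7/2*pi m/s


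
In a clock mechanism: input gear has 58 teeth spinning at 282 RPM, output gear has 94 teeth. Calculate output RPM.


Given: N1 = 58 teeth, w1 = 282 RPM, N2 = 94 teeth
Using N1*w1 = N2*w2
w2 = N1*w1 / N2
w2 = 58*282 / 94
w2 = 16356 / 94
w2 = 174 RPM

174 RPM


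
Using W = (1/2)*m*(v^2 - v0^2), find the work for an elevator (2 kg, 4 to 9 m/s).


Given: m = 2 kg, v0 = 4 m/s, v = 9 m/s
Using W = (1/2)*m*(v^2 - v0^2)
v^2 = 9^2 = 81
v0^2 = 4^2 = 16
v^2 - v0^2 = 81 - 16 = 65
W = (1/2)*2*65 = 65 J

65 J


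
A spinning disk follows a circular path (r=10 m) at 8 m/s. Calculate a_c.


Given: v = 8 m/s, r = 10 m
Using a_c = v^2 / r
a_c = 8^2 / 10
a_c = 64 / 10
a_c = 32/5 m/s^2

32/5 m/s^2


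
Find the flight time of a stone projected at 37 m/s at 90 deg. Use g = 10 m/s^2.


Given: v0 = 37 m/s, theta = 90 deg, g = 10 m/s^2
sin(90) = 1
Using T = 2*v0*sin(theta) / g
T = 2*37*1 / 10
T = 74 / 10
T = 37/5 s

37/5 s


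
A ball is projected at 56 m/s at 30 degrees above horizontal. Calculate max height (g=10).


Given: v0 = 56 m/s, theta = 30 deg, g = 10 m/s^2
sin^2(30) = 1/4
Using H = v0^2 * sin^2(theta) / (2*g)
H = 56^2 * 1/4 / (2*10)
H = 3136 * 1/4 / 20
H = 784 / 20
H = 196/5 m

196/5 m


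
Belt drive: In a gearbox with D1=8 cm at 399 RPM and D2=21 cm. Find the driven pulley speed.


Given: D1 = 8 cm, w1 = 399 RPM, D2 = 21 cm
Using D1*w1 = D2*w2
w2 = D1*w1 / D2
w2 = 8*399 / 21
w2 = 3192 / 21
w2 = 152 RPM

152 RPM


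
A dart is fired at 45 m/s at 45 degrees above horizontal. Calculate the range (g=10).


Given: v0 = 45 m/s, theta = 45 deg, g = 10 m/s^2
sin(2*45) = sin(90) = 1
Using R = v0^2 * sin(2*theta) / g
R = 45^2 * 1 / 10
R = 2025 / 10
R = 405/2 m

405/2 m


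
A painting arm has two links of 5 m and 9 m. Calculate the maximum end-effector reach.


Given: L1 = 5 m, L2 = 9 m
For a 2-link planar arm, max reach = L1 + L2 (fully extended)
Max reach = 5 + 9
Max reach = 14 m

14 m


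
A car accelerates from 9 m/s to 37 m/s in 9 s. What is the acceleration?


Given: initial velocity v0 = 9 m/s, final velocity v = 37 m/s, time t = 9 s
Using a = (v - v0) / t
a = (37 - 9) / 9
a = 28 / 9
a = 28/9 m/s^2

28/9 m/s^2


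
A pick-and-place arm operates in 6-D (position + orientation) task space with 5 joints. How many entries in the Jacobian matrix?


Given: task space dimension = 6, joints = 5
Jacobian is a 6 x 5 matrix
Total entries = rows * columns
Total = 6 * 5
Total = 30

30


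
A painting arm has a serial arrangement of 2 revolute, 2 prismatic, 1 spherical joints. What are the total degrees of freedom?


Given: serial robot with 2 revolute, 2 prismatic, 1 spherical joints
DOF contribution per joint type: revolute=1, prismatic=1, spherical=3, fixed=0
DOF = 2*1 + 2*1 + 1*3
DOF = 7

7


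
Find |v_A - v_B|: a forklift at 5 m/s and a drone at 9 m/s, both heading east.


Given: v_A = 5 m/s east, v_B = 9 m/s east
Both move in the same direction; relative speed = |v_A - v_B|
|5 - 9| = |-4|
= 4 m/s

4 m/s


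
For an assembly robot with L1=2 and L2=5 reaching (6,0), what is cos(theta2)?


Given: L1 = 2, L2 = 5, target (x, y) = (6, 0)
Using cos(theta2) = (x^2 + y^2 - L1^2 - L2^2) / (2*L1*L2)
x^2 + y^2 = 6^2 + 0 = 36
L1^2 + L2^2 = 4 + 25 = 29
Numerator = 36 - 29 = 7
Denominator = 2*2*5 = 20
cos(theta2) = 7/20 = 7/20

7/20


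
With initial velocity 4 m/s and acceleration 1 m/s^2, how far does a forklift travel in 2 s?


Given: v0 = 4 m/s, a = 1 m/s^2, t = 2 s
Using s = v0*t + (1/2)*a*t^2
s = 4*2 + (1/2)*1*2^2
s = 8 + (1/2)*4
s = 8 + 2
s = 10

10 m


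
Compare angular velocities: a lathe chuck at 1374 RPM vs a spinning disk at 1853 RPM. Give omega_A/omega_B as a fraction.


Given: RPM_A = 1374, RPM_B = 1853
omega = 2*pi*RPM/60, so omega_A/omega_B = RPM_A / RPM_B
omega_A/omega_B = 1374 / 1853
omega_A/omega_B = 1374/1853

1374/1853


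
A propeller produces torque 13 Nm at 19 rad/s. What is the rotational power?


Given: tau = 13 Nm, omega = 19 rad/s
Using P = tau * omega
P = 13 * 19
P = 247 W

247 W


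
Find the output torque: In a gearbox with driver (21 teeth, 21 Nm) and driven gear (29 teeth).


Given: N1 = 21, N2 = 29, T1 = 21 Nm
Using T2/T1 = N2/N1
T2 = T1 * N2 / N1
T2 = 21 * 29 / 21
T2 = 609 / 21
T2 = 29 Nm

29 Nm


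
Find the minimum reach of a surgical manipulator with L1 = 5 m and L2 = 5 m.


Given: L1 = 5 m, L2 = 5 m
For a 2-link planar arm, min reach = |L1 - L2| (second link folded back)
Min reach = |5 - 5|
Min reach = 0 m

0 m


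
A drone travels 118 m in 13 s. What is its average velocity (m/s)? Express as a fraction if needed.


Given: distance d = 118 m, time t = 13 s
Using v = d / t
v = 118 / 13
v = 118/13 m/s

118/13 m/s


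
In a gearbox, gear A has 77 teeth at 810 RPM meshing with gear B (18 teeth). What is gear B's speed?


Given: N1 = 77 teeth, w1 = 810 RPM, N2 = 18 teeth
Using N1*w1 = N2*w2
w2 = N1*w1 / N2
w2 = 77*810 / 18
w2 = 62370 / 18
w2 = 3465 RPM

3465 RPM


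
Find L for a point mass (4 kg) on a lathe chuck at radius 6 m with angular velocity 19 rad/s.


Given: m = 4 kg, r = 6 m, omega = 19 rad/s
For a point mass: I = m*r^2
I = 4*6^2 = 4*36 = 144
L = I*omega = 144*19
L = 2736 kg*m^2/s

2736 kg*m^2/s


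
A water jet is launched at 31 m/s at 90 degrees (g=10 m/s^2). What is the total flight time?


Given: v0 = 31 m/s, theta = 90 deg, g = 10 m/s^2
sin(90) = 1
Using T = 2*v0*sin(theta) / g
T = 2*31*1 / 10
T = 62 / 10
T = 31/5 s

31/5 s


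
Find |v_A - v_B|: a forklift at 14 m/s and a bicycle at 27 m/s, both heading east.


Given: v_A = 14 m/s east, v_B = 27 m/s east
Both move in the same direction; relative speed = |v_A - v_B|
|14 - 27| = |-13|
= 13 m/s

13 m/s


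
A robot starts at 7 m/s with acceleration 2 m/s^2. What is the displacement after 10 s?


Given: v0 = 7 m/s, a = 2 m/s^2, t = 10 s
Using s = v0*t + (1/2)*a*t^2
s = 7*10 + (1/2)*2*10^2
s = 70 + (1/2)*200
s = 70 + 100
s = 170

170 m


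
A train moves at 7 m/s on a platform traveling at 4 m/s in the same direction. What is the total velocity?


Given: object velocity = 7 m/s, platform velocity = 4 m/s (same direction)
Using classical velocity addition: v_total = v_object + v_platform
v_total = 7 + 4
v_total = 11 m/s

11 m/s


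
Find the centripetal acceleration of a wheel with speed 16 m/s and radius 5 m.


Given: v = 16 m/s, r = 5 m
Using a_c = v^2 / r
a_c = 16^2 / 5
a_c = 256 / 5
a_c = 256/5 m/s^2

256/5 m/s^2


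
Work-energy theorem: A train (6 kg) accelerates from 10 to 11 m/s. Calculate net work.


Given: m = 6 kg, v0 = 10 m/s, v = 11 m/s
Using W = (1/2)*m*(v^2 - v0^2)
v^2 = 11^2 = 121
v0^2 = 10^2 = 100
v^2 - v0^2 = 121 - 100 = 21
W = (1/2)*6*21 = 63 J

63 J


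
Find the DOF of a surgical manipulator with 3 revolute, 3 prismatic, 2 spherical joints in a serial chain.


Given: serial robot with 3 revolute, 3 prismatic, 2 spherical joints
DOF contribution per joint type: revolute=1, prismatic=1, spherical=3, fixed=0
DOF = 3*1 + 3*1 + 2*3
DOF = 12

12


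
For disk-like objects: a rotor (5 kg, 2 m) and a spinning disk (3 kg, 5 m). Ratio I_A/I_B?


Given: M1=5 kg, R1=2 m, M2=3 kg, R2=5 m
For a disk: I = (1/2)*M*R^2, so I_A/I_B = (M1*R1^2)/(M2*R2^2)
M1*R1^2 = 5*4 = 20
M2*R2^2 = 3*25 = 75
I_A/I_B = 20/75 = 4/15

4/15


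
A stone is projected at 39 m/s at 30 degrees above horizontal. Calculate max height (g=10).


Given: v0 = 39 m/s, theta = 30 deg, g = 10 m/s^2
sin^2(30) = 1/4
Using H = v0^2 * sin^2(theta) / (2*g)
H = 39^2 * 1/4 / (2*10)
H = 1521 * 1/4 / 20
H = 1521/4 / 20
H = 1521/80 m

1521/80 m


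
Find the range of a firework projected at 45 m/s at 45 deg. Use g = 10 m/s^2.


Given: v0 = 45 m/s, theta = 45 deg, g = 10 m/s^2
sin(2*45) = sin(90) = 1
Using R = v0^2 * sin(2*theta) / g
R = 45^2 * 1 / 10
R = 2025 / 10
R = 405/2 m

405/2 m


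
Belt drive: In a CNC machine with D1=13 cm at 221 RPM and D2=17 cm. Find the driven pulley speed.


Given: D1 = 13 cm, w1 = 221 RPM, D2 = 17 cm
Using D1*w1 = D2*w2
w2 = D1*w1 / D2
w2 = 13*221 / 17
w2 = 2873 / 17
w2 = 169 RPM

169 RPM


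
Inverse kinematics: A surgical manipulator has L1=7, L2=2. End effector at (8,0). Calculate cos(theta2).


Given: L1 = 7, L2 = 2, target (x, y) = (8, 0)
Using cos(theta2) = (x^2 + y^2 - L1^2 - L2^2) / (2*L1*L2)
x^2 + y^2 = 8^2 + 0 = 64
L1^2 + L2^2 = 49 + 4 = 53
Numerator = 64 - 53 = 11
Denominator = 2*7*2 = 28
cos(theta2) = 11/28 = 11/28

11/28


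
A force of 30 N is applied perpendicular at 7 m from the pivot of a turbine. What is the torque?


Given: F = 30 N, r = 7 m, angle = 90 deg (perpendicular)
Using tau = F * r * sin(90)
sin(90) = 1
tau = 30 * 7 * 1
tau = 210 Nm

210 Nm


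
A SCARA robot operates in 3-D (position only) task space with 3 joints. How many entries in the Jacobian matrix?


Given: task space dimension = 3, joints = 3
Jacobian is a 3 x 3 matrix
Total entries = rows * columns
Total = 3 * 3
Total = 9

9


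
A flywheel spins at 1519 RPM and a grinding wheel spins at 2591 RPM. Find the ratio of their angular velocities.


Given: RPM_A = 1519, RPM_B = 2591
omega = 2*pi*RPM/60, so omega_A/omega_B = RPM_A / RPM_B
omega_A/omega_B = 1519 / 2591
omega_A/omega_B = 1519/2591

1519/2591


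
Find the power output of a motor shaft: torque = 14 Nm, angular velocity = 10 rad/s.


Given: tau = 14 Nm, omega = 10 rad/s
Using P = tau * omega
P = 14 * 10
P = 140 W

140 W


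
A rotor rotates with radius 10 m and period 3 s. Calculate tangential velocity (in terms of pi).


Given: radius r = 10 m, period T = 3 s
Using v = 2*pi*r / T
v = 2*pi*10 / 3
v = 20*pi / 3
v = 20/3*pi m/s

20/3*pi m/s


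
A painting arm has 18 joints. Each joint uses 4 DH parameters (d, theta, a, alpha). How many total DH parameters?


Given: 18 joints, 4 DH parameters per joint (d, theta, a, alpha)
Total DH parameters = number_of_joints * 4
Total = 18 * 4
Total = 72

72


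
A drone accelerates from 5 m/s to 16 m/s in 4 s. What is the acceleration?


Given: initial velocity v0 = 5 m/s, final velocity v = 16 m/s, time t = 4 s
Using a = (v - v0) / t
a = (16 - 5) / 4
a = 11 / 4
a = 11/4 m/s^2

11/4 m/s^2


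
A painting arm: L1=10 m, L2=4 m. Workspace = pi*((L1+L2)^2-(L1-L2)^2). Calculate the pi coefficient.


Given: L1 = 10, L2 = 4
(L1+L2)^2 = (14)^2 = 196
(L1-L2)^2 = (6)^2 = 36
Difference = 196 - 36 = 160
This equals 4*L1*L2 = 4*10*4 = 160
Workspace area = 160*pi

160


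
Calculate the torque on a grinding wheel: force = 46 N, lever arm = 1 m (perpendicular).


Given: F = 46 N, r = 1 m, angle = 90 deg (perpendicular)
Using tau = F * r * sin(90)
sin(90) = 1
tau = 46 * 1 * 1
tau = 46 Nm

46 Nm


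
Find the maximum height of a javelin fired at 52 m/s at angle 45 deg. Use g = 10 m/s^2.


Given: v0 = 52 m/s, theta = 45 deg, g = 10 m/s^2
sin^2(45) = 1/2
Using H = v0^2 * sin^2(theta) / (2*g)
H = 52^2 * 1/2 / (2*10)
H = 2704 * 1/2 / 20
H = 1352 / 20
H = 338/5 m

338/5 m


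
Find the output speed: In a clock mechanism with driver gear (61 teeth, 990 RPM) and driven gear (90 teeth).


Given: N1 = 61 teeth, w1 = 990 RPM, N2 = 90 teeth
Using N1*w1 = N2*w2
w2 = N1*w1 / N2
w2 = 61*990 / 90
w2 = 60390 / 90
w2 = 671 RPM

671 RPM


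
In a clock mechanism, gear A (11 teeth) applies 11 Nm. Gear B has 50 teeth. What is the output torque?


Given: N1 = 11, N2 = 50, T1 = 11 Nm
Using T2/T1 = N2/N1
T2 = T1 * N2 / N1
T2 = 11 * 50 / 11
T2 = 550 / 11
T2 = 50 Nm

50 Nm


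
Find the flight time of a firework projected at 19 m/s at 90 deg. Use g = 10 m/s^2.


Given: v0 = 19 m/s, theta = 90 deg, g = 10 m/s^2
sin(90) = 1
Using T = 2*v0*sin(theta) / g
T = 2*19*1 / 10
T = 38 / 10
T = 19/5 s

19/5 s


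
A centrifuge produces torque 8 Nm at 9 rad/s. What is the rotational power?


Given: tau = 8 Nm, omega = 9 rad/s
Using P = tau * omega
P = 8 * 9
P = 72 W

72 W


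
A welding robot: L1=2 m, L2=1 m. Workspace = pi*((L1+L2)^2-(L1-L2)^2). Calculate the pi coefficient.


Given: L1 = 2, L2 = 1
(L1+L2)^2 = (3)^2 = 9
(L1-L2)^2 = (1)^2 = 1
Difference = 9 - 1 = 8
This equals 4*L1*L2 = 4*2*1 = 8
Workspace area = 8*pi

8


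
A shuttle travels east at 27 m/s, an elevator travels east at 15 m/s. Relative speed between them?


Given: v_A = 27 m/s east, v_B = 15 m/s east
Both move in the same direction; relative speed = |v_A - v_B|
|27 - 15| = |12|
= 12 m/s

12 m/s


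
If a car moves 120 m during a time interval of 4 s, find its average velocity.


Given: distance d = 120 m, time t = 4 s
Using v = d / t
v = 120 / 4
v = 30 m/s

30 m/s


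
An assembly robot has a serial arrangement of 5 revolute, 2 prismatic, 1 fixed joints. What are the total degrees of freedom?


Given: serial robot with 5 revolute, 2 prismatic, 1 fixed joints
DOF contribution per joint type: revolute=1, prismatic=1, spherical=3, fixed=0
DOF = 5*1 + 2*1 + 1*0
DOF = 7

7


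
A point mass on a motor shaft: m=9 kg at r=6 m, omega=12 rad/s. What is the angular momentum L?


Given: m = 9 kg, r = 6 m, omega = 12 rad/s
For a point mass: I = m*r^2
I = 9*6^2 = 9*36 = 324
L = I*omega = 324*12
L = 3888 kg*m^2/s

3888 kg*m^2/s


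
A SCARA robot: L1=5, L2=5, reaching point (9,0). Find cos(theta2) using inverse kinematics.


Given: L1 = 5, L2 = 5, target (x, y) = (9, 0)
Using cos(theta2) = (x^2 + y^2 - L1^2 - L2^2) / (2*L1*L2)
x^2 + y^2 = 9^2 + 0 = 81
L1^2 + L2^2 = 25 + 25 = 50
Numerator = 81 - 50 = 31
Denominator = 2*5*5 = 50
cos(theta2) = 31/50 = 31/50

31/50


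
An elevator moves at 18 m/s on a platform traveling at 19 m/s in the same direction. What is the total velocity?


Given: object velocity = 18 m/s, platform velocity = 19 m/s (same direction)
Using classical velocity addition: v_total = v_object + v_platform
v_total = 18 + 19
v_total = 37 m/s

37 m/s


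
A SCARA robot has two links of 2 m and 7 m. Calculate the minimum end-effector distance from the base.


Given: L1 = 2 m, L2 = 7 m
For a 2-link planar arm, min reach = |L1 - L2| (second link folded back)
Min reach = |2 - 7|
Min reach = 5 m

5 m


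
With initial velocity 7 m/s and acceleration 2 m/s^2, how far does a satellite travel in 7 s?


Given: v0 = 7 m/s, a = 2 m/s^2, t = 7 s
Using s = v0*t + (1/2)*a*t^2
s = 7*7 + (1/2)*2*7^2
s = 49 + (1/2)*98
s = 49 + 49
s = 98

98 m


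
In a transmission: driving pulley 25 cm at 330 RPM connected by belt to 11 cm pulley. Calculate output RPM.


Given: D1 = 25 cm, w1 = 330 RPM, D2 = 11 cm
Using D1*w1 = D2*w2
w2 = D1*w1 / D2
w2 = 25*330 / 11
w2 = 8250 / 11
w2 = 750 RPM

750 RPM


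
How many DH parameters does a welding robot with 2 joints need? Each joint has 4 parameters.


Given: 2 joints, 4 DH parameters per joint (d, theta, a, alpha)
Total DH parameters = number_of_joints * 4
Total = 2 * 4
Total = 8

8


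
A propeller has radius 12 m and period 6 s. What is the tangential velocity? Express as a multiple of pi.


Given: radius r = 12 m, period T = 6 s
Using v = 2*pi*r / T
v = 2*pi*12 / 6
v = 24*pi / 6
v = 4*pi m/s

4*pi m/s


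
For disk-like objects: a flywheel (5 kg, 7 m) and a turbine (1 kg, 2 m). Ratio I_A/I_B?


Given: M1=5 kg, R1=7 m, M2=1 kg, R2=2 m
For a disk: I = (1/2)*M*R^2, so I_A/I_B = (M1*R1^2)/(M2*R2^2)
M1*R1^2 = 5*49 = 245
M2*R2^2 = 1*4 = 4
I_A/I_B = 245/4 = 245/4

245/4


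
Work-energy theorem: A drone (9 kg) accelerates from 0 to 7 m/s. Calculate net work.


Given: m = 9 kg, v0 = 0 m/s, v = 7 m/s
Using W = (1/2)*m*(v^2 - v0^2)
v^2 = 7^2 = 49
v0^2 = 0^2 = 0
v^2 - v0^2 = 49 - 0 = 49
W = (1/2)*9*49 = 441/2 J

441/2 J


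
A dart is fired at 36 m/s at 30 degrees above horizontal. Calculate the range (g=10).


Given: v0 = 36 m/s, theta = 30 deg, g = 10 m/s^2
sin(2*30) = sin(60) = sqrt(3)/2
Using R = v0^2 * sin(2*theta) / g
R = 36^2 * (sqrt(3)/2) / 10
R = 1296 * sqrt(3) / 20
R = 324/5*sqrt(3) m

324/5*sqrt(3) m


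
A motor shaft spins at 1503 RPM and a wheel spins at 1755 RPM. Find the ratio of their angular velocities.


Given: RPM_A = 1503, RPM_B = 1755
omega = 2*pi*RPM/60, so omega_A/omega_B = RPM_A / RPM_B
omega_A/omega_B = 1503 / 1755
omega_A/omega_B = 167/195

167/195


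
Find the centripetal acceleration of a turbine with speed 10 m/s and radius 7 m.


Given: v = 10 m/s, r = 7 m
Using a_c = v^2 / r
a_c = 10^2 / 7
a_c = 100 / 7
a_c = 100/7 m/s^2

100/7 m/s^2


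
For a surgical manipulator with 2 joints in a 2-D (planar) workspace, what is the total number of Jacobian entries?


Given: task space dimension = 2, joints = 2
Jacobian is a 2 x 2 matrix
Total entries = rows * columns
Total = 2 * 2
Total = 4

4


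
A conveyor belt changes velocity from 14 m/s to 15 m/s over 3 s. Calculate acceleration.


Given: initial velocity v0 = 14 m/s, final velocity v = 15 m/s, time t = 3 s
Using a = (v - v0) / t
a = (15 - 14) / 3
a = 1 / 3
a = 1/3 m/s^2

1/3 m/s^2


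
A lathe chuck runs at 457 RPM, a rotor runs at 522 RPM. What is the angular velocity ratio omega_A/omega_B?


Given: RPM_A = 457, RPM_B = 522
omega = 2*pi*RPM/60, so omega_A/omega_B = RPM_A / RPM_B
omega_A/omega_B = 457 / 522
omega_A/omega_B = 457/522

457/522


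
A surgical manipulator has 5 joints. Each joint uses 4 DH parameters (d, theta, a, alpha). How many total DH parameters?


Given: 5 joints, 4 DH parameters per joint (d, theta, a, alpha)
Total DH parameters = number_of_joints * 4
Total = 5 * 4
Total = 20

20


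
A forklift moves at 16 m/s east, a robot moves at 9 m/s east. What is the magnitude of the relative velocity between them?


Given: v_A = 16 m/s east, v_B = 9 m/s east
Both move in the same direction; relative speed = |v_A - v_B|
|16 - 9| = |7|
= 7 m/s

7 m/s


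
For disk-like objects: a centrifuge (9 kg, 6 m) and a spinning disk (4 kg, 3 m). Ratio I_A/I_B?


Given: M1=9 kg, R1=6 m, M2=4 kg, R2=3 m
For a disk: I = (1/2)*M*R^2, so I_A/I_B = (M1*R1^2)/(M2*R2^2)
M1*R1^2 = 9*36 = 324
M2*R2^2 = 4*9 = 36
I_A/I_B = 324/36 = 9

9


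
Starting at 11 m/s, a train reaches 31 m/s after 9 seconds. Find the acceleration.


Given: initial velocity v0 = 11 m/s, final velocity v = 31 m/s, time t = 9 s
Using a = (v - v0) / t
a = (31 - 11) / 9
a = 20 / 9
a = 20/9 m/s^2

20/9 m/s^2


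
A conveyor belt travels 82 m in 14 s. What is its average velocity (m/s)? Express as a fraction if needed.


Given: distance d = 82 m, time t = 14 s
Using v = d / t
v = 82 / 14
v = 41/7 m/s

41/7 m/s


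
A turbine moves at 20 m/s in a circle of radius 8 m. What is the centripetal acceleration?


Given: v = 20 m/s, r = 8 m
Using a_c = v^2 / r
a_c = 20^2 / 8
a_c = 400 / 8
a_c = 50 m/s^2

50 m/s^2


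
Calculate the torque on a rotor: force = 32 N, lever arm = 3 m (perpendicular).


Given: F = 32 N, r = 3 m, angle = 90 deg (perpendicular)
Using tau = F * r * sin(90)
sin(90) = 1
tau = 32 * 3 * 1
tau = 96 Nm

96 Nm


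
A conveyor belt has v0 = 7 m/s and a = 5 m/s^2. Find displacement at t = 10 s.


Given: v0 = 7 m/s, a = 5 m/s^2, t = 10 s
Using s = v0*t + (1/2)*a*t^2
s = 7*10 + (1/2)*5*10^2
s = 70 + (1/2)*500
s = 70 + 250
s = 320

320 m


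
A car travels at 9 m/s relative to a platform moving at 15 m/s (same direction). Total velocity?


Given: object velocity = 9 m/s, platform velocity = 15 m/s (same direction)
Using classical velocity addition: v_total = v_object + v_platform
v_total = 9 + 15
v_total = 24 m/s

24 m/s


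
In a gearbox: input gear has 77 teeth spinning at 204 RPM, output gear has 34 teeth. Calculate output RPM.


Given: N1 = 77 teeth, w1 = 204 RPM, N2 = 34 teeth
Using N1*w1 = N2*w2
w2 = N1*w1 / N2
w2 = 77*204 / 34
w2 = 15708 / 34
w2 = 462 RPM

462 RPM


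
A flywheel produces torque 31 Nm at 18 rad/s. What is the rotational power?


Given: tau = 31 Nm, omega = 18 rad/s
Using P = tau * omega
P = 31 * 18
P = 558 W

558 W


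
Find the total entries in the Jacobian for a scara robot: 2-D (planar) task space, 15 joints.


Given: task space dimension = 2, joints = 15
Jacobian is a 2 x 15 matrix
Total entries = rows * columns
Total = 2 * 15
Total = 30

30


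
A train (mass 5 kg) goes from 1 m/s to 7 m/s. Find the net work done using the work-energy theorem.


Given: m = 5 kg, v0 = 1 m/s, v = 7 m/s
Using W = (1/2)*m*(v^2 - v0^2)
v^2 = 7^2 = 49
v0^2 = 1^2 = 1
v^2 - v0^2 = 49 - 1 = 48
W = (1/2)*5*48 = 120 J

120 J


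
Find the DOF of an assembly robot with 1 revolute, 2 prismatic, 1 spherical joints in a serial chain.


Given: serial robot with 1 revolute, 2 prismatic, 1 spherical joints
DOF contribution per joint type: revolute=1, prismatic=1, spherical=3, fixed=0
DOF = 1*1 + 2*1 + 1*3
DOF = 6

6


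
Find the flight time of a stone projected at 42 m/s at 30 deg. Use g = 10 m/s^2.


Given: v0 = 42 m/s, theta = 30 deg, g = 10 m/s^2
sin(30) = 1/2
Using T = 2*v0*sin(theta) / g
T = 2*42*1/2 / 10
T = 42 / 10
T = 21/5 s

21/5 s


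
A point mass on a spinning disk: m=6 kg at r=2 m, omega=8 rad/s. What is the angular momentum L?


Given: m = 6 kg, r = 2 m, omega = 8 rad/s
For a point mass: I = m*r^2
I = 6*2^2 = 6*4 = 24
L = I*omega = 24*8
L = 192 kg*m^2/s

192 kg*m^2/s


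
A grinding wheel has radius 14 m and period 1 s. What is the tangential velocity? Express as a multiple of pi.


Given: radius r = 14 m, period T = 1 s
Using v = 2*pi*r / T
v = 2*pi*14 / 1
v = 28*pi / 1
v = 28*pi m/s

28*pi m/s


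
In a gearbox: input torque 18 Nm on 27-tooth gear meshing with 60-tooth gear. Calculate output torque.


Given: N1 = 27, N2 = 60, T1 = 18 Nm
Using T2/T1 = N2/N1
T2 = T1 * N2 / N1
T2 = 18 * 60 / 27
T2 = 1080 / 27
T2 = 40 Nm

40 Nm


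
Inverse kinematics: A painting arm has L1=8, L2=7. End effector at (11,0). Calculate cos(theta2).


Given: L1 = 8, L2 = 7, target (x, y) = (11, 0)
Using cos(theta2) = (x^2 + y^2 - L1^2 - L2^2) / (2*L1*L2)
x^2 + y^2 = 11^2 + 0 = 121
L1^2 + L2^2 = 64 + 49 = 113
Numerator = 121 - 113 = 8
Denominator = 2*8*7 = 112
cos(theta2) = 8/112 = 1/14

1/14


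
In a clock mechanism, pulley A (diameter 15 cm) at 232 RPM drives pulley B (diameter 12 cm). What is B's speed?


Given: D1 = 15 cm, w1 = 232 RPM, D2 = 12 cm
Using D1*w1 = D2*w2
w2 = D1*w1 / D2
w2 = 15*232 / 12
w2 = 3480 / 12
w2 = 290 RPM

290 RPM


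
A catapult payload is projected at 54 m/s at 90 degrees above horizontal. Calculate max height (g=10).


Given: v0 = 54 m/s, theta = 90 deg, g = 10 m/s^2
sin^2(90) = 1
Using H = v0^2 * sin^2(theta) / (2*g)
H = 54^2 * 1 / (2*10)
H = 2916 * 1 / 20
H = 2916 / 20
H = 729/5 m

729/5 m


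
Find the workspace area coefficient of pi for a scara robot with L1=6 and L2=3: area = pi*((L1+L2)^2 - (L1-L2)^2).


Given: L1 = 6, L2 = 3
(L1+L2)^2 = (9)^2 = 81
(L1-L2)^2 = (3)^2 = 9
Difference = 81 - 9 = 72
This equals 4*L1*L2 = 4*6*3 = 72
Workspace area = 72*pi

72


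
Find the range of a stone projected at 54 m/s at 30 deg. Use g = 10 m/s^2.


Given: v0 = 54 m/s, theta = 30 deg, g = 10 m/s^2
sin(2*30) = sin(60) = sqrt(3)/2
Using R = v0^2 * sin(2*theta) / g
R = 54^2 * (sqrt(3)/2) / 10
R = 2916 * sqrt(3) / 20
R = 729/5*sqrt(3) m

729/5*sqrt(3) m


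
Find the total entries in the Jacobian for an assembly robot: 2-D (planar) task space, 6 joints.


Given: task space dimension = 2, joints = 6
Jacobian is a 2 x 6 matrix
Total entries = rows * columns
Total = 2 * 6
Total = 12

12


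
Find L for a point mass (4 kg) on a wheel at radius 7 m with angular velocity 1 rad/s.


Given: m = 4 kg, r = 7 m, omega = 1 rad/s
For a point mass: I = m*r^2
I = 4*7^2 = 4*49 = 196
L = I*omega = 196*1
L = 196 kg*m^2/s

196 kg*m^2/s


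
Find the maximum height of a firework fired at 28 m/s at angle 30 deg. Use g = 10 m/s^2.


Given: v0 = 28 m/s, theta = 30 deg, g = 10 m/s^2
sin^2(30) = 1/4
Using H = v0^2 * sin^2(theta) / (2*g)
H = 28^2 * 1/4 / (2*10)
H = 784 * 1/4 / 20
H = 196 / 20
H = 49/5 m

49/5 m


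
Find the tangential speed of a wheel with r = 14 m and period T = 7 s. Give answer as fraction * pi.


Given: radius r = 14 m, period T = 7 s
Using v = 2*pi*r / T
v = 2*pi*14 / 7
v = 28*pi / 7
v = 4*pi m/s

4*pi m/s


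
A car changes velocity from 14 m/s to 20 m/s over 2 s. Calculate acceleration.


Given: initial velocity v0 = 14 m/s, final velocity v = 20 m/s, time t = 2 s
Using a = (v - v0) / t
a = (20 - 14) / 2
a = 6 / 2
a = 3 m/s^2

3 m/s^2


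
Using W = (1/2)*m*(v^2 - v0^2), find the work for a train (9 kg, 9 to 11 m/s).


Given: m = 9 kg, v0 = 9 m/s, v = 11 m/s
Using W = (1/2)*m*(v^2 - v0^2)
v^2 = 11^2 = 121
v0^2 = 9^2 = 81
v^2 - v0^2 = 121 - 81 = 40
W = (1/2)*9*40 = 180 J

180 J


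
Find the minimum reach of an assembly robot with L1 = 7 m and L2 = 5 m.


Given: L1 = 7 m, L2 = 5 m
For a 2-link planar arm, min reach = |L1 - L2| (second link folded back)
Min reach = |7 - 5|
Min reach = 2 m

2 m


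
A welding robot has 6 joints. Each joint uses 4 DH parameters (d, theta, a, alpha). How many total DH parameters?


Given: 6 joints, 4 DH parameters per joint (d, theta, a, alpha)
Total DH parameters = number_of_joints * 4
Total = 6 * 4
Total = 24

24


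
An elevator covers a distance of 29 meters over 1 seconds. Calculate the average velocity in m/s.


Given: distance d = 29 m, time t = 1 s
Using v = d / t
v = 29 / 1
v = 29 m/s

29 m/s


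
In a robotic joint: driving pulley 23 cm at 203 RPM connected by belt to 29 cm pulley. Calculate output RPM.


Given: D1 = 23 cm, w1 = 203 RPM, D2 = 29 cm
Using D1*w1 = D2*w2
w2 = D1*w1 / D2
w2 = 23*203 / 29
w2 = 4669 / 29
w2 = 161 RPM

161 RPM


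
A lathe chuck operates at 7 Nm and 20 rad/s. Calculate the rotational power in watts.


Given: tau = 7 Nm, omega = 20 rad/s
Using P = tau * omega
P = 7 * 20
P = 140 W

140 W


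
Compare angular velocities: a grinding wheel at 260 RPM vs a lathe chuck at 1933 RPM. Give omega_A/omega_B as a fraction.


Given: RPM_A = 260, RPM_B = 1933
omega = 2*pi*RPM/60, so omega_A/omega_B = RPM_A / RPM_B
omega_A/omega_B = 260 / 1933
omega_A/omega_B = 260/1933

260/1933


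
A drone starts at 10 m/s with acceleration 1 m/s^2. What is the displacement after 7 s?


Given: v0 = 10 m/s, a = 1 m/s^2, t = 7 s
Using s = v0*t + (1/2)*a*t^2
s = 10*7 + (1/2)*1*7^2
s = 70 + (1/2)*49
s = 70 + 49/2
s = 189/2

189/2 m


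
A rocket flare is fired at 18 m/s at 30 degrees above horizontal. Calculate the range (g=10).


Given: v0 = 18 m/s, theta = 30 deg, g = 10 m/s^2
sin(2*30) = sin(60) = sqrt(3)/2
Using R = v0^2 * sin(2*theta) / g
R = 18^2 * (sqrt(3)/2) / 10
R = 324 * sqrt(3) / 20
R = 81/5*sqrt(3) m

81/5*sqrt(3) m


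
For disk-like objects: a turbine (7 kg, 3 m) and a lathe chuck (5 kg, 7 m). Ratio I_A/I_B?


Given: M1=7 kg, R1=3 m, M2=5 kg, R2=7 m
For a disk: I = (1/2)*M*R^2, so I_A/I_B = (M1*R1^2)/(M2*R2^2)
M1*R1^2 = 7*9 = 63
M2*R2^2 = 5*49 = 245
I_A/I_B = 63/245 = 9/35

9/35


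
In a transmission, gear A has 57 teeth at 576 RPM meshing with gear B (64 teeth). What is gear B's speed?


Given: N1 = 57 teeth, w1 = 576 RPM, N2 = 64 teeth
Using N1*w1 = N2*w2
w2 = N1*w1 / N2
w2 = 57*576 / 64
w2 = 32832 / 64
w2 = 513 RPM

513 RPM


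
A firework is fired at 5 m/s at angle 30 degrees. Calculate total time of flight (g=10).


Given: v0 = 5 m/s, theta = 30 deg, g = 10 m/s^2
sin(30) = 1/2
Using T = 2*v0*sin(theta) / g
T = 2*5*1/2 / 10
T = 5 / 10
T = 1/2 s

1/2 s


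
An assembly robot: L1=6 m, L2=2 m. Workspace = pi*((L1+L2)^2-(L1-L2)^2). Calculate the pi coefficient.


Given: L1 = 6, L2 = 2
(L1+L2)^2 = (8)^2 = 64
(L1-L2)^2 = (4)^2 = 16
Difference = 64 - 16 = 48
This equals 4*L1*L2 = 4*6*2 = 48
Workspace area = 48*pi

48


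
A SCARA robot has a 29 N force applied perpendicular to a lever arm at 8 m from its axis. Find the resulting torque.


Given: F = 29 N, r = 8 m, angle = 90 deg (perpendicular)
Using tau = F * r * sin(90)
sin(90) = 1
tau = 29 * 8 * 1
tau = 232 Nm

232 Nm


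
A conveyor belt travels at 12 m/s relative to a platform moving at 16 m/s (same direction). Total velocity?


Given: object velocity = 12 m/s, platform velocity = 16 m/s (same direction)
Using classical velocity addition: v_total = v_object + v_platform
v_total = 12 + 16
v_total = 28 m/s

28 m/s


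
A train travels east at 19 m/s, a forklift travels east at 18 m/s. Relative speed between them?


Given: v_A = 19 m/s east, v_B = 18 m/s east
Both move in the same direction; relative speed = |v_A - v_B|
|19 - 18| = |1|
= 1 m/s

1 m/s


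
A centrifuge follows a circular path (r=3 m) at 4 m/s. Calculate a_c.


Given: v = 4 m/s, r = 3 m
Using a_c = v^2 / r
a_c = 4^2 / 3
a_c = 16 / 3
a_c = 16/3 m/s^2

16/3 m/s^2


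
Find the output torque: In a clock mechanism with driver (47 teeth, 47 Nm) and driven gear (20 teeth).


Given: N1 = 47, N2 = 20, T1 = 47 Nm
Using T2/T1 = N2/N1
T2 = T1 * N2 / N1
T2 = 47 * 20 / 47
T2 = 940 / 47
T2 = 20 Nm

20 Nm


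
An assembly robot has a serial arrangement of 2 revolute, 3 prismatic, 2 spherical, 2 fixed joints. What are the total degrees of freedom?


Given: serial robot with 2 revolute, 3 prismatic, 2 spherical, 2 fixed joints
DOF contribution per joint type: revolute=1, prismatic=1, spherical=3, fixed=0
DOF = 2*1 + 3*1 + 2*3 + 2*0
DOF = 11

11


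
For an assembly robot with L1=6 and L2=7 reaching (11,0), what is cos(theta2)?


Given: L1 = 6, L2 = 7, target (x, y) = (11, 0)
Using cos(theta2) = (x^2 + y^2 - L1^2 - L2^2) / (2*L1*L2)
x^2 + y^2 = 11^2 + 0 = 121
L1^2 + L2^2 = 36 + 49 = 85
Numerator = 121 - 85 = 36
Denominator = 2*6*7 = 84
cos(theta2) = 36/84 = 3/7

3/7


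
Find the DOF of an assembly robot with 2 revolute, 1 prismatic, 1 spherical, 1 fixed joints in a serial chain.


Given: serial robot with 2 revolute, 1 prismatic, 1 spherical, 1 fixed joints
DOF contribution per joint type: revolute=1, prismatic=1, spherical=3, fixed=0
DOF = 2*1 + 1*1 + 1*3 + 1*0
DOF = 6

6


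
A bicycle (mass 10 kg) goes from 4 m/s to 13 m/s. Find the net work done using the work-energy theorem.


Given: m = 10 kg, v0 = 4 m/s, v = 13 m/s
Using W = (1/2)*m*(v^2 - v0^2)
v^2 = 13^2 = 169
v0^2 = 4^2 = 16
v^2 - v0^2 = 169 - 16 = 153
W = (1/2)*10*153 = 765 J

765 J


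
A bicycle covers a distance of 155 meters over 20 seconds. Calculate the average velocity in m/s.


Given: distance d = 155 m, time t = 20 s
Using v = d / t
v = 155 / 20
v = 31/4 m/s

31/4 m/s


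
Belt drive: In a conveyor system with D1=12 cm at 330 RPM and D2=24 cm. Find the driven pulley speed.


Given: D1 = 12 cm, w1 = 330 RPM, D2 = 24 cm
Using D1*w1 = D2*w2
w2 = D1*w1 / D2
w2 = 12*330 / 24
w2 = 3960 / 24
w2 = 165 RPM

165 RPM


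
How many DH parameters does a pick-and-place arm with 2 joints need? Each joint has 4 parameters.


Given: 2 joints, 4 DH parameters per joint (d, theta, a, alpha)
Total DH parameters = number_of_joints * 4
Total = 2 * 4
Total = 8

8


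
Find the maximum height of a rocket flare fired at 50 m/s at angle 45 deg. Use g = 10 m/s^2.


Given: v0 = 50 m/s, theta = 45 deg, g = 10 m/s^2
sin^2(45) = 1/2
Using H = v0^2 * sin^2(theta) / (2*g)
H = 50^2 * 1/2 / (2*10)
H = 2500 * 1/2 / 20
H = 1250 / 20
H = 125/2 m

125/2 m


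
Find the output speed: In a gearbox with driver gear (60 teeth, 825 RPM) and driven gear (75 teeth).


Given: N1 = 60 teeth, w1 = 825 RPM, N2 = 75 teeth
Using N1*w1 = N2*w2
w2 = N1*w1 / N2
w2 = 60*825 / 75
w2 = 49500 / 75
w2 = 660 RPM

660 RPM


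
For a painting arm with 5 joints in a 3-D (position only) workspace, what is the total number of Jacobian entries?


Given: task space dimension = 3, joints = 5
Jacobian is a 3 x 5 matrix
Total entries = rows * columns
Total = 3 * 5
Total = 15

15


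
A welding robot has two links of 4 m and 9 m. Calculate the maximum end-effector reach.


Given: L1 = 4 m, L2 = 9 m
For a 2-link planar arm, max reach = L1 + L2 (fully extended)
Max reach = 4 + 9
Max reach = 13 m

13 m


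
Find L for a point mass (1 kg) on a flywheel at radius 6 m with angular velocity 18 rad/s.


Given: m = 1 kg, r = 6 m, omega = 18 rad/s
For a point mass: I = m*r^2
I = 1*6^2 = 1*36 = 36
L = I*omega = 36*18
L = 648 kg*m^2/s

648 kg*m^2/s


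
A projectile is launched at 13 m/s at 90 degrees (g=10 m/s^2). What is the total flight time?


Given: v0 = 13 m/s, theta = 90 deg, g = 10 m/s^2
sin(90) = 1
Using T = 2*v0*sin(theta) / g
T = 2*13*1 / 10
T = 26 / 10
T = 13/5 s

13/5 s


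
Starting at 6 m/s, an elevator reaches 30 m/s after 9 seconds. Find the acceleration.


Given: initial velocity v0 = 6 m/s, final velocity v = 30 m/s, time t = 9 s
Using a = (v - v0) / t
a = (30 - 6) / 9
a = 24 / 9
a = 8/3 m/s^2

8/3 m/s^2
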